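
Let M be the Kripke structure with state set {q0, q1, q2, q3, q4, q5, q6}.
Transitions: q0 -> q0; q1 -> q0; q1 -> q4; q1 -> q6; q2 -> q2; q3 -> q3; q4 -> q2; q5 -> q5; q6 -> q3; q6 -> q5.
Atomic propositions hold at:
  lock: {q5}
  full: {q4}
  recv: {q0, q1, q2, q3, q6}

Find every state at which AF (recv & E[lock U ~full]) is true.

{q0, q1, q2, q3, q4, q6}

Sat(~full) = {q0, q1, q2, q3, q5, q6}
E[lock U ~full]: least fixpoint, start Z0 = Sat(~full) = {q0, q1, q2, q3, q5, q6}, add states in Sat(lock) with some successor in Z. Already a fixed point.
Sat(E[lock U ~full]) = {q0, q1, q2, q3, q5, q6}
Sat(recv & E[lock U ~full]) = {q0, q1, q2, q3, q6}
AF (recv & E[lock U ~full]): least fixpoint, start Z0 = {q0, q1, q2, q3, q6}, add states with every successor in Z. Z1 = {q0, q1, q2, q3, q4, q6}; fixed.
Sat(AF (recv & E[lock U ~full])) = {q0, q1, q2, q3, q4, q6}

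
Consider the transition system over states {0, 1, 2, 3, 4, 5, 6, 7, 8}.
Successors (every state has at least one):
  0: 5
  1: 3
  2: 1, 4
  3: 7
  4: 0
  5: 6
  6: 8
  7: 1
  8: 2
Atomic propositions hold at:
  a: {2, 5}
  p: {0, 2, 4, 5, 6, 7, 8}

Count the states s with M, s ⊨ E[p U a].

6

E[p U a]: least fixpoint, start Z0 = Sat(a) = {2, 5}, add states in Sat(p) with some successor in Z. Z1 = {0, 2, 5, 8}; Z2 = {0, 2, 4, 5, 6, 8}; fixed.
Sat(E[p U a]) = {0, 2, 4, 5, 6, 8}
|Sat(E[p U a])| = |{0, 2, 4, 5, 6, 8}| = 6.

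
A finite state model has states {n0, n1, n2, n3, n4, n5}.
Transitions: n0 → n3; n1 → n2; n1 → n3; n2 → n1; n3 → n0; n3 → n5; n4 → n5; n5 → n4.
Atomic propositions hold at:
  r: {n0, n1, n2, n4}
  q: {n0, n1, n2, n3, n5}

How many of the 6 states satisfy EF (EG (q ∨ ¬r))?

4

Sat(¬r) = {n3, n5}
Sat(q ∨ ¬r) = {n0, n1, n2, n3, n5}
EG (q ∨ ¬r): greatest fixpoint, start Z0 = {n0, n1, n2, n3, n5}, keep only states in Sat with some successor in Z. Z1 = {n0, n1, n2, n3}; fixed.
Sat(EG (q ∨ ¬r)) = {n0, n1, n2, n3}
EF (EG (q ∨ ¬r)): least fixpoint, start Z0 = {n0, n1, n2, n3}, add states with some successor in Z. Already a fixed point.
Sat(EF (EG (q ∨ ¬r))) = {n0, n1, n2, n3}
|Sat(EF (EG (q ∨ ¬r)))| = |{n0, n1, n2, n3}| = 4.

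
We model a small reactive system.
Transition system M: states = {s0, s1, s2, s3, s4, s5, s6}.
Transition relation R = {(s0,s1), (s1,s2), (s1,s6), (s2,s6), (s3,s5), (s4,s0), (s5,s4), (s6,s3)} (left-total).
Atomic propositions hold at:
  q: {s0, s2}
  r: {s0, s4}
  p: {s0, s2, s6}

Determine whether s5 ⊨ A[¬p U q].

Sat(¬p) = {s1, s3, s4, s5}
A[¬p U q]: least fixpoint, start Z0 = Sat(q) = {s0, s2}, add states in Sat(¬p) with every successor in Z. Z1 = {s0, s2, s4}; Z2 = {s0, s2, s4, s5}; Z3 = {s0, s2, s3, s4, s5}; fixed.
Sat(A[¬p U q]) = {s0, s2, s3, s4, s5}
s5 ∈ Sat(A[¬p U q]) = {s0, s2, s3, s4, s5}, so the formula holds at s5.

Yes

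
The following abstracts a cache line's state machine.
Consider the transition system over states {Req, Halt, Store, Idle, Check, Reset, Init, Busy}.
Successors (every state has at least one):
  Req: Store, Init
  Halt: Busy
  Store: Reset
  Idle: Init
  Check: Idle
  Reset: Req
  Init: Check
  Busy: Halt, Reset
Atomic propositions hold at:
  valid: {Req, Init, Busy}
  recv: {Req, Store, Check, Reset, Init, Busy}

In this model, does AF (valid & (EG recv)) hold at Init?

No

EG recv: greatest fixpoint, start Z0 = {Req, Store, Check, Reset, Init, Busy}, keep only states in Sat with some successor in Z. Z1 = {Req, Store, Reset, Init, Busy}; Z2 = {Req, Store, Reset, Busy}; fixed.
Sat(EG recv) = {Req, Store, Reset, Busy}
Sat(valid & (EG recv)) = {Req, Busy}
AF (valid & (EG recv)): least fixpoint, start Z0 = {Req, Busy}, add states with every successor in Z. Z1 = {Req, Halt, Reset, Busy}; Z2 = {Req, Halt, Store, Reset, Busy}; fixed.
Sat(AF (valid & (EG recv))) = {Req, Halt, Store, Reset, Busy}
Init ∉ Sat(AF (valid & (EG recv))) = {Req, Halt, Store, Reset, Busy}, so the formula does not hold at Init.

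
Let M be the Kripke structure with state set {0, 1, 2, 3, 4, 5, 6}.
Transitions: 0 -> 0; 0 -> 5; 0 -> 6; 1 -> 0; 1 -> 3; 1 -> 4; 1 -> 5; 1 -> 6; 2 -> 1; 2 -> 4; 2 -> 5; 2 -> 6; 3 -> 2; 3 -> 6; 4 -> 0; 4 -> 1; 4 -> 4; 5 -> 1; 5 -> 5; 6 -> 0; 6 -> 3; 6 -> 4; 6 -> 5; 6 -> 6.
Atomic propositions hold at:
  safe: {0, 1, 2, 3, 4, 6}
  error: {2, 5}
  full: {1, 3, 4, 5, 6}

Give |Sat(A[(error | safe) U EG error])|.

Sat(error | safe) = {0, 1, 2, 3, 4, 5, 6}
EG error: greatest fixpoint, start Z0 = {2, 5}, keep only states in Sat with some successor in Z. Already a fixed point.
Sat(EG error) = {2, 5}
A[(error | safe) U EG error]: least fixpoint, start Z0 = Sat(EG error) = {2, 5}, add states in Sat(error | safe) with every successor in Z. Already a fixed point.
Sat(A[(error | safe) U EG error]) = {2, 5}
|Sat(A[(error | safe) U EG error])| = |{2, 5}| = 2.

2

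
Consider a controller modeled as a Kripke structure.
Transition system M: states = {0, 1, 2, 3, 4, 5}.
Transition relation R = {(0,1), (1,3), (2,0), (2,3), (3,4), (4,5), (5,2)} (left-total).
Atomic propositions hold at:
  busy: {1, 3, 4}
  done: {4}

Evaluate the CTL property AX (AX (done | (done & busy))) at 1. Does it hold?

Yes

Sat(done & busy) = {4}
Sat(done | (done & busy)) = {4}
Sat(AX (done | (done & busy))) = {s : every successor in {4}} = {3}
Sat(AX (AX (done | (done & busy)))) = {s : every successor in {3}} = {1}
1 ∈ Sat(AX (AX (done | (done & busy)))) = {1}, so the formula holds at 1.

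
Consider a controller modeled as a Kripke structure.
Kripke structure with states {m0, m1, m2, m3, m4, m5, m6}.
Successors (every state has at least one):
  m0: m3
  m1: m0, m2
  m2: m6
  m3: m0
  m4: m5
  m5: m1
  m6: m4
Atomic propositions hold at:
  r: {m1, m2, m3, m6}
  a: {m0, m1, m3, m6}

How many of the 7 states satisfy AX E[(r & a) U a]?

Sat(r & a) = {m1, m3, m6}
E[(r & a) U a]: least fixpoint, start Z0 = Sat(a) = {m0, m1, m3, m6}, add states in Sat(r & a) with some successor in Z. Already a fixed point.
Sat(E[(r & a) U a]) = {m0, m1, m3, m6}
Sat(AX E[(r & a) U a]) = {s : every successor in {m0, m1, m3, m6}} = {m0, m2, m3, m5}
|Sat(AX E[(r & a) U a])| = |{m0, m2, m3, m5}| = 4.

4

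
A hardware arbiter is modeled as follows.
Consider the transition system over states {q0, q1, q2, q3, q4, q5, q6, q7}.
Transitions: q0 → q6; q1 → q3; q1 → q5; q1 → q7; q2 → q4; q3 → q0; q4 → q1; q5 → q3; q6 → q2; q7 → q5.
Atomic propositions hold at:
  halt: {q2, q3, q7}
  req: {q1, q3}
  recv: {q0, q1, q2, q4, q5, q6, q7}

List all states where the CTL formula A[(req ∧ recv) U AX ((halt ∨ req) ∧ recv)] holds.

Sat(req ∧ recv) = {q1}
Sat(halt ∨ req) = {q1, q2, q3, q7}
Sat((halt ∨ req) ∧ recv) = {q1, q2, q7}
Sat(AX ((halt ∨ req) ∧ recv)) = {s : every successor in {q1, q2, q7}} = {q4, q6}
A[(req ∧ recv) U AX ((halt ∨ req) ∧ recv)]: least fixpoint, start Z0 = Sat(AX ((halt ∨ req) ∧ recv)) = {q4, q6}, add states in Sat(req ∧ recv) with every successor in Z. Already a fixed point.
Sat(A[(req ∧ recv) U AX ((halt ∨ req) ∧ recv)]) = {q4, q6}

{q4, q6}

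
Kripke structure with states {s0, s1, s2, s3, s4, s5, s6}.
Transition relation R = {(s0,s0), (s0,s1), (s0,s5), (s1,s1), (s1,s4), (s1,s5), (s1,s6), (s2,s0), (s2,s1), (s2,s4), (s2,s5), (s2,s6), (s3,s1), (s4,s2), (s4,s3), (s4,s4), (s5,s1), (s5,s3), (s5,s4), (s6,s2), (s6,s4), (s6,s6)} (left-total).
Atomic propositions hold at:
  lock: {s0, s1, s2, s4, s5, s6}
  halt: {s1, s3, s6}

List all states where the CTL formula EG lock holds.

{s0, s1, s2, s4, s5, s6}

EG lock: greatest fixpoint, start Z0 = {s0, s1, s2, s4, s5, s6}, keep only states in Sat with some successor in Z. Already a fixed point.
Sat(EG lock) = {s0, s1, s2, s4, s5, s6}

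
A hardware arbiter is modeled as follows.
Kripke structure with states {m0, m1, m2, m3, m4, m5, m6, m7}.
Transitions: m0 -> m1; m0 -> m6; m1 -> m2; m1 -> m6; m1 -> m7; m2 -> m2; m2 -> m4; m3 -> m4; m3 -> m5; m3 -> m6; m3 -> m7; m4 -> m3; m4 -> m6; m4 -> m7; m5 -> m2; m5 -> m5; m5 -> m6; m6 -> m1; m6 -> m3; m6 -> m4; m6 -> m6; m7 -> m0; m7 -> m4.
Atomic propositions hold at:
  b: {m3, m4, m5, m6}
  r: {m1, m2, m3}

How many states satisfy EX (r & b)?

Sat(r & b) = {m3}
Sat(EX (r & b)) = {s : some successor in {m3}} = {m4, m6}
|Sat(EX (r & b))| = |{m4, m6}| = 2.

2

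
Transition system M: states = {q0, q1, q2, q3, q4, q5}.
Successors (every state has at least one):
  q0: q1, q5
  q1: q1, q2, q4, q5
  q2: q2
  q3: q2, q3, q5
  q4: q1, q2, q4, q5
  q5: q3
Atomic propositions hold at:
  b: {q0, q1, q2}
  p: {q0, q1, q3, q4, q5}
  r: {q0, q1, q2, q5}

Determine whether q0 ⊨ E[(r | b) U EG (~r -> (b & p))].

Sat(r | b) = {q0, q1, q2, q5}
Sat(~r) = {q3, q4}
Sat(b & p) = {q0, q1}
Sat(~r -> (b & p)) = {q0, q1, q2, q5}
EG (~r -> (b & p)): greatest fixpoint, start Z0 = {q0, q1, q2, q5}, keep only states in Sat with some successor in Z. Z1 = {q0, q1, q2}; fixed.
Sat(EG (~r -> (b & p))) = {q0, q1, q2}
E[(r | b) U EG (~r -> (b & p))]: least fixpoint, start Z0 = Sat(EG (~r -> (b & p))) = {q0, q1, q2}, add states in Sat(r | b) with some successor in Z. Already a fixed point.
Sat(E[(r | b) U EG (~r -> (b & p))]) = {q0, q1, q2}
q0 ∈ Sat(E[(r | b) U EG (~r -> (b & p))]) = {q0, q1, q2}, so the formula holds at q0.

Yes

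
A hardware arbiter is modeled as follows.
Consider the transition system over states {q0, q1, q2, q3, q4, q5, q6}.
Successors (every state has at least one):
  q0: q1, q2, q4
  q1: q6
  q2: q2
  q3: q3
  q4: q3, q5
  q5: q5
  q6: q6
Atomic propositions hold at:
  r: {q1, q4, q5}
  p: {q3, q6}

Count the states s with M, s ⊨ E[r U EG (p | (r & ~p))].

Sat(~p) = {q0, q1, q2, q4, q5}
Sat(r & ~p) = {q1, q4, q5}
Sat(p | (r & ~p)) = {q1, q3, q4, q5, q6}
EG (p | (r & ~p)): greatest fixpoint, start Z0 = {q1, q3, q4, q5, q6}, keep only states in Sat with some successor in Z. Already a fixed point.
Sat(EG (p | (r & ~p))) = {q1, q3, q4, q5, q6}
E[r U EG (p | (r & ~p))]: least fixpoint, start Z0 = Sat(EG (p | (r & ~p))) = {q1, q3, q4, q5, q6}, add states in Sat(r) with some successor in Z. Already a fixed point.
Sat(E[r U EG (p | (r & ~p))]) = {q1, q3, q4, q5, q6}
|Sat(E[r U EG (p | (r & ~p))])| = |{q1, q3, q4, q5, q6}| = 5.

5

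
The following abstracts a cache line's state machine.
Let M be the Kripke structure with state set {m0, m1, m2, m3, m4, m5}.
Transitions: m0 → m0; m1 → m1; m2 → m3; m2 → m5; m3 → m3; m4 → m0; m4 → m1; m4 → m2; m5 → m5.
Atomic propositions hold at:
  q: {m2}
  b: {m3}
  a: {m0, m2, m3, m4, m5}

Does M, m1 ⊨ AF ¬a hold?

Sat(¬a) = {m1}
AF ¬a: least fixpoint, start Z0 = {m1}, add states with every successor in Z. Already a fixed point.
Sat(AF ¬a) = {m1}
m1 ∈ Sat(AF ¬a) = {m1}, so the formula holds at m1.

Yes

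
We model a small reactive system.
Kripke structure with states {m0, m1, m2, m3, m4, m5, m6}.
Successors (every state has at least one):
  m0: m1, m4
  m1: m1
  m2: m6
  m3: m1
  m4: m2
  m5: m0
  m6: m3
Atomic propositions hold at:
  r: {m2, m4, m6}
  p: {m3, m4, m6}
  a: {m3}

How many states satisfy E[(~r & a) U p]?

3

Sat(~r) = {m0, m1, m3, m5}
Sat(~r & a) = {m3}
E[(~r & a) U p]: least fixpoint, start Z0 = Sat(p) = {m3, m4, m6}, add states in Sat(~r & a) with some successor in Z. Already a fixed point.
Sat(E[(~r & a) U p]) = {m3, m4, m6}
|Sat(E[(~r & a) U p])| = |{m3, m4, m6}| = 3.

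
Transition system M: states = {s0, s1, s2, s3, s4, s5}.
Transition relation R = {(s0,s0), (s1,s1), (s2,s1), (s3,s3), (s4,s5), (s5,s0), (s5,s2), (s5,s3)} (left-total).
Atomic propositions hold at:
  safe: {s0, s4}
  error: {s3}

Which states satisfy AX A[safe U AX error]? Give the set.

{s3}

Sat(AX error) = {s : every successor in {s3}} = {s3}
A[safe U AX error]: least fixpoint, start Z0 = Sat(AX error) = {s3}, add states in Sat(safe) with every successor in Z. Already a fixed point.
Sat(A[safe U AX error]) = {s3}
Sat(AX A[safe U AX error]) = {s : every successor in {s3}} = {s3}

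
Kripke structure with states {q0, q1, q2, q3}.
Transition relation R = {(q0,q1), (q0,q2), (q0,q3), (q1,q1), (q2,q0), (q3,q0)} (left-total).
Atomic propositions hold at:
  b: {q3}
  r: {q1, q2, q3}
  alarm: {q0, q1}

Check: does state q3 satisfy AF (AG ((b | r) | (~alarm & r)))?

Sat(b | r) = {q1, q2, q3}
Sat(~alarm) = {q2, q3}
Sat(~alarm & r) = {q2, q3}
Sat((b | r) | (~alarm & r)) = {q1, q2, q3}
AG ((b | r) | (~alarm & r)): greatest fixpoint, start Z0 = {q1, q2, q3}, keep only states in Sat with every successor in Z. Z1 = {q1}; fixed.
Sat(AG ((b | r) | (~alarm & r))) = {q1}
AF (AG ((b | r) | (~alarm & r))): least fixpoint, start Z0 = {q1}, add states with every successor in Z. Already a fixed point.
Sat(AF (AG ((b | r) | (~alarm & r)))) = {q1}
q3 ∉ Sat(AF (AG ((b | r) | (~alarm & r)))) = {q1}, so the formula does not hold at q3.

No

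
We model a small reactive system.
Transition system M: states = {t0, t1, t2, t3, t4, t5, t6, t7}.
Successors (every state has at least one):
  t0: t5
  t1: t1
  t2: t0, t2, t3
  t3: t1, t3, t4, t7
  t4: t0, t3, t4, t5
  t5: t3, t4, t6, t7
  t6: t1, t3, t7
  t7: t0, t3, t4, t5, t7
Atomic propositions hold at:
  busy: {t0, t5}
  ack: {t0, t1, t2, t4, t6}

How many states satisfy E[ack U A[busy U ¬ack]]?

Sat(¬ack) = {t3, t5, t7}
A[busy U ¬ack]: least fixpoint, start Z0 = Sat(¬ack) = {t3, t5, t7}, add states in Sat(busy) with every successor in Z. Z1 = {t0, t3, t5, t7}; fixed.
Sat(A[busy U ¬ack]) = {t0, t3, t5, t7}
E[ack U A[busy U ¬ack]]: least fixpoint, start Z0 = Sat(A[busy U ¬ack]) = {t0, t3, t5, t7}, add states in Sat(ack) with some successor in Z. Z1 = {t0, t2, t3, t4, t5, t6, t7}; fixed.
Sat(E[ack U A[busy U ¬ack]]) = {t0, t2, t3, t4, t5, t6, t7}
|Sat(E[ack U A[busy U ¬ack]])| = |{t0, t2, t3, t4, t5, t6, t7}| = 7.

7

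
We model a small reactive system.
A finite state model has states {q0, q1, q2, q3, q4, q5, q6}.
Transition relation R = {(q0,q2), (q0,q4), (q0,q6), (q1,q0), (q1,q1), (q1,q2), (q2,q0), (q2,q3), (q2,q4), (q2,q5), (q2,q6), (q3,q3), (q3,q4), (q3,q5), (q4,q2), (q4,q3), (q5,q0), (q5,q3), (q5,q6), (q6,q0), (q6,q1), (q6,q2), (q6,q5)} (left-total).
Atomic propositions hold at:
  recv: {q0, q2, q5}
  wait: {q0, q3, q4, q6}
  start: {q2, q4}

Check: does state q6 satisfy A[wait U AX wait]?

Sat(AX wait) = {s : every successor in {q0, q3, q4, q6}} = {q5}
A[wait U AX wait]: least fixpoint, start Z0 = Sat(AX wait) = {q5}, add states in Sat(wait) with every successor in Z. Already a fixed point.
Sat(A[wait U AX wait]) = {q5}
q6 ∉ Sat(A[wait U AX wait]) = {q5}, so the formula does not hold at q6.

No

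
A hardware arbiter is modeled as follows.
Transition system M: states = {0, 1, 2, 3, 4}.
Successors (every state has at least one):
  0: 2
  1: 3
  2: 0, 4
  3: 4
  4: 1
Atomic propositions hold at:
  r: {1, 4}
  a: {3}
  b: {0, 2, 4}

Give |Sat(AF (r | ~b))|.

Sat(~b) = {1, 3}
Sat(r | ~b) = {1, 3, 4}
AF (r | ~b): least fixpoint, start Z0 = {1, 3, 4}, add states with every successor in Z. Already a fixed point.
Sat(AF (r | ~b)) = {1, 3, 4}
|Sat(AF (r | ~b))| = |{1, 3, 4}| = 3.

3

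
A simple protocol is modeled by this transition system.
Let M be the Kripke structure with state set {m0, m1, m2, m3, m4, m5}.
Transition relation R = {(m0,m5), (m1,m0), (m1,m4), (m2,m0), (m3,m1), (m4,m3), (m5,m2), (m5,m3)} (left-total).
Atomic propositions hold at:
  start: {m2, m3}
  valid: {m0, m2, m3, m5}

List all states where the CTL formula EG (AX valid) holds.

Sat(AX valid) = {s : every successor in {m0, m2, m3, m5}} = {m0, m2, m4, m5}
EG (AX valid): greatest fixpoint, start Z0 = {m0, m2, m4, m5}, keep only states in Sat with some successor in Z. Z1 = {m0, m2, m5}; fixed.
Sat(EG (AX valid)) = {m0, m2, m5}

{m0, m2, m5}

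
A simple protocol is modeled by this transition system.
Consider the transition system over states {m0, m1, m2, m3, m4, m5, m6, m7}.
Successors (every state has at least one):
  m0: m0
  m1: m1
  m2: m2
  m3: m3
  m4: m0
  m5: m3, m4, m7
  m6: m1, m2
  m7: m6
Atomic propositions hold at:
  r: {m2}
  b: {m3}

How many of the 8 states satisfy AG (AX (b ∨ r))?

2

Sat(b ∨ r) = {m2, m3}
Sat(AX (b ∨ r)) = {s : every successor in {m2, m3}} = {m2, m3}
AG (AX (b ∨ r)): greatest fixpoint, start Z0 = {m2, m3}, keep only states in Sat with every successor in Z. Already a fixed point.
Sat(AG (AX (b ∨ r))) = {m2, m3}
|Sat(AG (AX (b ∨ r)))| = |{m2, m3}| = 2.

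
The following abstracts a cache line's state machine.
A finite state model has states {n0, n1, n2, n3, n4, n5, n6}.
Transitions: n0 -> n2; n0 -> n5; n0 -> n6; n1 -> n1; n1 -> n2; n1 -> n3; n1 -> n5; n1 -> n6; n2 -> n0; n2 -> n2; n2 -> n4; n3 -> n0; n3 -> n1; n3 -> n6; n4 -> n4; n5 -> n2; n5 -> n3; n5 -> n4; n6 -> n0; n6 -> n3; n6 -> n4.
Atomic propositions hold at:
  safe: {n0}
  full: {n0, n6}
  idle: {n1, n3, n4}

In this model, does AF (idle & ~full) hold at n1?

Yes

Sat(~full) = {n1, n2, n3, n4, n5}
Sat(idle & ~full) = {n1, n3, n4}
AF (idle & ~full): least fixpoint, start Z0 = {n1, n3, n4}, add states with every successor in Z. Already a fixed point.
Sat(AF (idle & ~full)) = {n1, n3, n4}
n1 ∈ Sat(AF (idle & ~full)) = {n1, n3, n4}, so the formula holds at n1.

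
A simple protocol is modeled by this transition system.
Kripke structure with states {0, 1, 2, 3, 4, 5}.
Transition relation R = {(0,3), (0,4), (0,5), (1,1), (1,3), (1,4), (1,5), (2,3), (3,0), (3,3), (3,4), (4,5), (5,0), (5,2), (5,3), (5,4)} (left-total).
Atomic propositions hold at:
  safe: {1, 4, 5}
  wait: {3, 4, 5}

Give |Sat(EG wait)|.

3

EG wait: greatest fixpoint, start Z0 = {3, 4, 5}, keep only states in Sat with some successor in Z. Already a fixed point.
Sat(EG wait) = {3, 4, 5}
|Sat(EG wait)| = |{3, 4, 5}| = 3.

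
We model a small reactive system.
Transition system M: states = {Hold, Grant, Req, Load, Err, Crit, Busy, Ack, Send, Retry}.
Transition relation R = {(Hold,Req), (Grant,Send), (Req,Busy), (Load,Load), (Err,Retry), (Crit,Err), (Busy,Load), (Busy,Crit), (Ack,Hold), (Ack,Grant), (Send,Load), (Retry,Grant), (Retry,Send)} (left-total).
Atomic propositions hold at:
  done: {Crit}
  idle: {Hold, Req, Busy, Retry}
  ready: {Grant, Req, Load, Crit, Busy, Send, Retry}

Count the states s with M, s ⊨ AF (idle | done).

Sat(idle | done) = {Hold, Req, Crit, Busy, Retry}
AF (idle | done): least fixpoint, start Z0 = {Hold, Req, Crit, Busy, Retry}, add states with every successor in Z. Z1 = {Hold, Req, Err, Crit, Busy, Retry}; fixed.
Sat(AF (idle | done)) = {Hold, Req, Err, Crit, Busy, Retry}
|Sat(AF (idle | done))| = |{Hold, Req, Err, Crit, Busy, Retry}| = 6.

6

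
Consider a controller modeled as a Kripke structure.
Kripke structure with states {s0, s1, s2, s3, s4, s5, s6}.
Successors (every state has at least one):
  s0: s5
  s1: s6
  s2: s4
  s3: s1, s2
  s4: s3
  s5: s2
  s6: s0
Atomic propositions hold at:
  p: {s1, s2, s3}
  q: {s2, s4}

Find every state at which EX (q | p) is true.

Sat(q | p) = {s1, s2, s3, s4}
Sat(EX (q | p)) = {s : some successor in {s1, s2, s3, s4}} = {s2, s3, s4, s5}

{s2, s3, s4, s5}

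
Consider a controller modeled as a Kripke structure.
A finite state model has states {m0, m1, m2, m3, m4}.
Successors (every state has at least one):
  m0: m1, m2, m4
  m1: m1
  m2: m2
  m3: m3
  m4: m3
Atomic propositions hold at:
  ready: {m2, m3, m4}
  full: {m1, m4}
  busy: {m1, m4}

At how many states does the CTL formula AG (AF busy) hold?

AF busy: least fixpoint, start Z0 = {m1, m4}, add states with every successor in Z. Already a fixed point.
Sat(AF busy) = {m1, m4}
AG (AF busy): greatest fixpoint, start Z0 = {m1, m4}, keep only states in Sat with every successor in Z. Z1 = {m1}; fixed.
Sat(AG (AF busy)) = {m1}
|Sat(AG (AF busy))| = |{m1}| = 1.

1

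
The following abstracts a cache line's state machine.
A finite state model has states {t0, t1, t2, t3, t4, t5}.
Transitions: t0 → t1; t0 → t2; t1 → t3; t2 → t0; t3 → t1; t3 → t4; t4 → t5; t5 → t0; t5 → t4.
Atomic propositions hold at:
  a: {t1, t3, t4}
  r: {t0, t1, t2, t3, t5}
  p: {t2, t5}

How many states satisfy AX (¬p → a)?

Sat(¬p) = {t0, t1, t3, t4}
Sat(¬p → a) = {t1, t2, t3, t4, t5}
Sat(AX (¬p → a)) = {s : every successor in {t1, t2, t3, t4, t5}} = {t0, t1, t3, t4}
|Sat(AX (¬p → a))| = |{t0, t1, t3, t4}| = 4.

4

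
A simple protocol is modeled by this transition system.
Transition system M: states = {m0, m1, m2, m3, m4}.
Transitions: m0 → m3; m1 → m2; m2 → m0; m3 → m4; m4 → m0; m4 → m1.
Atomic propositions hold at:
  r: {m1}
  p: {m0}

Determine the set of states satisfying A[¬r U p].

{m0, m2}

Sat(¬r) = {m0, m2, m3, m4}
A[¬r U p]: least fixpoint, start Z0 = Sat(p) = {m0}, add states in Sat(¬r) with every successor in Z. Z1 = {m0, m2}; fixed.
Sat(A[¬r U p]) = {m0, m2}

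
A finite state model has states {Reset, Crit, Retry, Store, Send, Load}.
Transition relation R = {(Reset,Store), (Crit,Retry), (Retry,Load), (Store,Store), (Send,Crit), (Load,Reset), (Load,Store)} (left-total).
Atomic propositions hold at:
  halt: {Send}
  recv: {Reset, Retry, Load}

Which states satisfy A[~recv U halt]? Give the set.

{Send}

Sat(~recv) = {Crit, Store, Send}
A[~recv U halt]: least fixpoint, start Z0 = Sat(halt) = {Send}, add states in Sat(~recv) with every successor in Z. Already a fixed point.
Sat(A[~recv U halt]) = {Send}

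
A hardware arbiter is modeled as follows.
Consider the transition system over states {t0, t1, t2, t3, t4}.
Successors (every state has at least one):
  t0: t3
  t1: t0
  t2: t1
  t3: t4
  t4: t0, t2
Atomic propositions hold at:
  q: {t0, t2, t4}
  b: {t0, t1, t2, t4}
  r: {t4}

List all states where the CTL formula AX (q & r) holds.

{t3}

Sat(q & r) = {t4}
Sat(AX (q & r)) = {s : every successor in {t4}} = {t3}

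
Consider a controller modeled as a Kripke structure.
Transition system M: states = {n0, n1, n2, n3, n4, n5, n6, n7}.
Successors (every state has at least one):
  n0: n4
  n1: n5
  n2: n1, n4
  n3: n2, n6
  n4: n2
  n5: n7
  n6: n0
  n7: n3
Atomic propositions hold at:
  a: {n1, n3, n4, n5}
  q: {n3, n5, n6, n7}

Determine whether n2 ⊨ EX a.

Sat(EX a) = {s : some successor in {n1, n3, n4, n5}} = {n0, n1, n2, n7}
n2 ∈ Sat(EX a) = {n0, n1, n2, n7}, so the formula holds at n2.

Yes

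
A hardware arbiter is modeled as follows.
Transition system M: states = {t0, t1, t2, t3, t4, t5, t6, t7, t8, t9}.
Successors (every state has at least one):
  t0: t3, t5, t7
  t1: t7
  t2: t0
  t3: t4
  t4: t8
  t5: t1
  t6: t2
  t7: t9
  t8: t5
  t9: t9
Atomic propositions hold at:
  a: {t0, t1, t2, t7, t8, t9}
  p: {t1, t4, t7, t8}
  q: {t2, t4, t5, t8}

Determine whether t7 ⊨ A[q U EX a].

Sat(EX a) = {s : some successor in {t0, t1, t2, t7, t8, t9}} = {t0, t1, t2, t4, t5, t6, t7, t9}
A[q U EX a]: least fixpoint, start Z0 = Sat(EX a) = {t0, t1, t2, t4, t5, t6, t7, t9}, add states in Sat(q) with every successor in Z. Z1 = {t0, t1, t2, t4, t5, t6, t7, t8, t9}; fixed.
Sat(A[q U EX a]) = {t0, t1, t2, t4, t5, t6, t7, t8, t9}
t7 ∈ Sat(A[q U EX a]) = {t0, t1, t2, t4, t5, t6, t7, t8, t9}, so the formula holds at t7.

Yes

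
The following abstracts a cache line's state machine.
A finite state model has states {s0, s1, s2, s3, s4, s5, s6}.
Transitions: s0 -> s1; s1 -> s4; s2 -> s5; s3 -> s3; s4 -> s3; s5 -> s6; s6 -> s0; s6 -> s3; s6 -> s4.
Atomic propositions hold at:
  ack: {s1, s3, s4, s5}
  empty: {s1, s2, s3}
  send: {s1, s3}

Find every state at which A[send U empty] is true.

A[send U empty]: least fixpoint, start Z0 = Sat(empty) = {s1, s2, s3}, add states in Sat(send) with every successor in Z. Already a fixed point.
Sat(A[send U empty]) = {s1, s2, s3}

{s1, s2, s3}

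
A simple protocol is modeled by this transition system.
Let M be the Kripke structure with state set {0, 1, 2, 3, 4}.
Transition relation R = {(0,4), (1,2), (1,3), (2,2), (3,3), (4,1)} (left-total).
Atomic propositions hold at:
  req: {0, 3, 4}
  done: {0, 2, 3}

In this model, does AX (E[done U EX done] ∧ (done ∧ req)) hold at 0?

Sat(EX done) = {s : some successor in {0, 2, 3}} = {1, 2, 3}
E[done U EX done]: least fixpoint, start Z0 = Sat(EX done) = {1, 2, 3}, add states in Sat(done) with some successor in Z. Already a fixed point.
Sat(E[done U EX done]) = {1, 2, 3}
Sat(done ∧ req) = {0, 3}
Sat(E[done U EX done] ∧ (done ∧ req)) = {3}
Sat(AX (E[done U EX done] ∧ (done ∧ req))) = {s : every successor in {3}} = {3}
0 ∉ Sat(AX (E[done U EX done] ∧ (done ∧ req))) = {3}, so the formula does not hold at 0.

No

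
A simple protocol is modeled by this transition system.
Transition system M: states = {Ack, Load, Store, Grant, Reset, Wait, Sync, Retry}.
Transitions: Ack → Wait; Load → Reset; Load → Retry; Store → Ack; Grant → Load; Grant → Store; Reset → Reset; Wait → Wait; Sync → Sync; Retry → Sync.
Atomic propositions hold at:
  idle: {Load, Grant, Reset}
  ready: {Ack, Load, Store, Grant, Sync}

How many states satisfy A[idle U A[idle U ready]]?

A[idle U ready]: least fixpoint, start Z0 = Sat(ready) = {Ack, Load, Store, Grant, Sync}, add states in Sat(idle) with every successor in Z. Already a fixed point.
Sat(A[idle U ready]) = {Ack, Load, Store, Grant, Sync}
A[idle U A[idle U ready]]: least fixpoint, start Z0 = Sat(A[idle U ready]) = {Ack, Load, Store, Grant, Sync}, add states in Sat(idle) with every successor in Z. Already a fixed point.
Sat(A[idle U A[idle U ready]]) = {Ack, Load, Store, Grant, Sync}
|Sat(A[idle U A[idle U ready]])| = |{Ack, Load, Store, Grant, Sync}| = 5.

5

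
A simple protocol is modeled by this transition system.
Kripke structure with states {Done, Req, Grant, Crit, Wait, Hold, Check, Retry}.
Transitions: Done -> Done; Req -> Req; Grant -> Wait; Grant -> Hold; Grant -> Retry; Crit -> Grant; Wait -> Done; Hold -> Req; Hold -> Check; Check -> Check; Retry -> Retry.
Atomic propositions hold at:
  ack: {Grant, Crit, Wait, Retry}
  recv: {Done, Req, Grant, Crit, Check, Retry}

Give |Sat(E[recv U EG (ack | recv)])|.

Sat(ack | recv) = {Done, Req, Grant, Crit, Wait, Check, Retry}
EG (ack | recv): greatest fixpoint, start Z0 = {Done, Req, Grant, Crit, Wait, Check, Retry}, keep only states in Sat with some successor in Z. Already a fixed point.
Sat(EG (ack | recv)) = {Done, Req, Grant, Crit, Wait, Check, Retry}
E[recv U EG (ack | recv)]: least fixpoint, start Z0 = Sat(EG (ack | recv)) = {Done, Req, Grant, Crit, Wait, Check, Retry}, add states in Sat(recv) with some successor in Z. Already a fixed point.
Sat(E[recv U EG (ack | recv)]) = {Done, Req, Grant, Crit, Wait, Check, Retry}
|Sat(E[recv U EG (ack | recv)])| = |{Done, Req, Grant, Crit, Wait, Check, Retry}| = 7.

7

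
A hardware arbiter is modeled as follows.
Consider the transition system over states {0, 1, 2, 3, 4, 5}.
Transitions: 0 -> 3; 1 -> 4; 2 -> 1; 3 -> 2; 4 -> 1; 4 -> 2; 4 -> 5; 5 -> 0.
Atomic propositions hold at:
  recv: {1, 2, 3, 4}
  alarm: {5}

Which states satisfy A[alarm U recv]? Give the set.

{1, 2, 3, 4}

A[alarm U recv]: least fixpoint, start Z0 = Sat(recv) = {1, 2, 3, 4}, add states in Sat(alarm) with every successor in Z. Already a fixed point.
Sat(A[alarm U recv]) = {1, 2, 3, 4}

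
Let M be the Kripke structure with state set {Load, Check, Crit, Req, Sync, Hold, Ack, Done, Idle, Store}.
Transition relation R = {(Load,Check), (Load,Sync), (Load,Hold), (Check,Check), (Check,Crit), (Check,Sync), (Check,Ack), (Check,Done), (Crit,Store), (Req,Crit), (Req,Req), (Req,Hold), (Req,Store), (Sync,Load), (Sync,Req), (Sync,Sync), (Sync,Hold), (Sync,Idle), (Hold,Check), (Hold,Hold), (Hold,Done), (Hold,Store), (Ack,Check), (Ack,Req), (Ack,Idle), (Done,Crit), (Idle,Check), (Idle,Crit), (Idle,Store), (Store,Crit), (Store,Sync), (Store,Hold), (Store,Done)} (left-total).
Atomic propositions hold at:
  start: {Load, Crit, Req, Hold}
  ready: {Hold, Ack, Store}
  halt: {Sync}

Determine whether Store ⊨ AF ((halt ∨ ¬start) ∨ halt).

Yes

Sat(¬start) = {Check, Sync, Ack, Done, Idle, Store}
Sat(halt ∨ ¬start) = {Check, Sync, Ack, Done, Idle, Store}
Sat((halt ∨ ¬start) ∨ halt) = {Check, Sync, Ack, Done, Idle, Store}
AF ((halt ∨ ¬start) ∨ halt): least fixpoint, start Z0 = {Check, Sync, Ack, Done, Idle, Store}, add states with every successor in Z. Z1 = {Check, Crit, Sync, Ack, Done, Idle, Store}; fixed.
Sat(AF ((halt ∨ ¬start) ∨ halt)) = {Check, Crit, Sync, Ack, Done, Idle, Store}
Store ∈ Sat(AF ((halt ∨ ¬start) ∨ halt)) = {Check, Crit, Sync, Ack, Done, Idle, Store}, so the formula holds at Store.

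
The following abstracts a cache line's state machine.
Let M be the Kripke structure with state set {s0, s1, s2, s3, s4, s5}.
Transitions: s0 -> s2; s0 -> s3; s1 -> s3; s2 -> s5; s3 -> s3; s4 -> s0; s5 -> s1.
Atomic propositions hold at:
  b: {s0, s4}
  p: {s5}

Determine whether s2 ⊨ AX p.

Sat(AX p) = {s : every successor in {s5}} = {s2}
s2 ∈ Sat(AX p) = {s2}, so the formula holds at s2.

Yes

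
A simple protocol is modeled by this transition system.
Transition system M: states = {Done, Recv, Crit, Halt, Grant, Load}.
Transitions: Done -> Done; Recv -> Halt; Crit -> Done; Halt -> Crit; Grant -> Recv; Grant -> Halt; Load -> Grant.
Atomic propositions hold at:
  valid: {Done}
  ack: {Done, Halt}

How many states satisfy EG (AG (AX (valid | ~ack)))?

Sat(~ack) = {Recv, Crit, Grant, Load}
Sat(valid | ~ack) = {Done, Recv, Crit, Grant, Load}
Sat(AX (valid | ~ack)) = {s : every successor in {Done, Recv, Crit, Grant, Load}} = {Done, Crit, Halt, Load}
AG (AX (valid | ~ack)): greatest fixpoint, start Z0 = {Done, Crit, Halt, Load}, keep only states in Sat with every successor in Z. Z1 = {Done, Crit, Halt}; fixed.
Sat(AG (AX (valid | ~ack))) = {Done, Crit, Halt}
EG (AG (AX (valid | ~ack))): greatest fixpoint, start Z0 = {Done, Crit, Halt}, keep only states in Sat with some successor in Z. Already a fixed point.
Sat(EG (AG (AX (valid | ~ack)))) = {Done, Crit, Halt}
|Sat(EG (AG (AX (valid | ~ack))))| = |{Done, Crit, Halt}| = 3.

3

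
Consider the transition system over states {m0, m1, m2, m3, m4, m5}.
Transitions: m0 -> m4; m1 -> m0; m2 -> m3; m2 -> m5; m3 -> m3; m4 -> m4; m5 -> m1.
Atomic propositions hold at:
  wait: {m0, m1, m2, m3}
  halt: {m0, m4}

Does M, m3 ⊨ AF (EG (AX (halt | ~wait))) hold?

No

Sat(~wait) = {m4, m5}
Sat(halt | ~wait) = {m0, m4, m5}
Sat(AX (halt | ~wait)) = {s : every successor in {m0, m4, m5}} = {m0, m1, m4}
EG (AX (halt | ~wait)): greatest fixpoint, start Z0 = {m0, m1, m4}, keep only states in Sat with some successor in Z. Already a fixed point.
Sat(EG (AX (halt | ~wait))) = {m0, m1, m4}
AF (EG (AX (halt | ~wait))): least fixpoint, start Z0 = {m0, m1, m4}, add states with every successor in Z. Z1 = {m0, m1, m4, m5}; fixed.
Sat(AF (EG (AX (halt | ~wait)))) = {m0, m1, m4, m5}
m3 ∉ Sat(AF (EG (AX (halt | ~wait)))) = {m0, m1, m4, m5}, so the formula does not hold at m3.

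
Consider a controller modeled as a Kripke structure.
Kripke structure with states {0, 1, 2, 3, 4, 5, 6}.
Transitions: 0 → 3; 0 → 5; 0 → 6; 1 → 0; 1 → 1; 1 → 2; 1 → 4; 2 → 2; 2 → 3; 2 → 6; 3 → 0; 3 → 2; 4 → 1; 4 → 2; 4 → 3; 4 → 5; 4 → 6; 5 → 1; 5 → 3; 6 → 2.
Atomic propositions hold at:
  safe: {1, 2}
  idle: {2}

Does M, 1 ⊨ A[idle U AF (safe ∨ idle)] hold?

Sat(safe ∨ idle) = {1, 2}
AF (safe ∨ idle): least fixpoint, start Z0 = {1, 2}, add states with every successor in Z. Z1 = {1, 2, 6}; fixed.
Sat(AF (safe ∨ idle)) = {1, 2, 6}
A[idle U AF (safe ∨ idle)]: least fixpoint, start Z0 = Sat(AF (safe ∨ idle)) = {1, 2, 6}, add states in Sat(idle) with every successor in Z. Already a fixed point.
Sat(A[idle U AF (safe ∨ idle)]) = {1, 2, 6}
1 ∈ Sat(A[idle U AF (safe ∨ idle)]) = {1, 2, 6}, so the formula holds at 1.

Yes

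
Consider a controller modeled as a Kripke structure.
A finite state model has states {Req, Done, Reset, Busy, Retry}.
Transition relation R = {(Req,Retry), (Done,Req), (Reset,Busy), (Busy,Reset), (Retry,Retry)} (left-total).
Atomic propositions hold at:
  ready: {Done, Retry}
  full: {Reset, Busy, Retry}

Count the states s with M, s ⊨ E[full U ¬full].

Sat(¬full) = {Req, Done}
E[full U ¬full]: least fixpoint, start Z0 = Sat(¬full) = {Req, Done}, add states in Sat(full) with some successor in Z. Already a fixed point.
Sat(E[full U ¬full]) = {Req, Done}
|Sat(E[full U ¬full])| = |{Req, Done}| = 2.

2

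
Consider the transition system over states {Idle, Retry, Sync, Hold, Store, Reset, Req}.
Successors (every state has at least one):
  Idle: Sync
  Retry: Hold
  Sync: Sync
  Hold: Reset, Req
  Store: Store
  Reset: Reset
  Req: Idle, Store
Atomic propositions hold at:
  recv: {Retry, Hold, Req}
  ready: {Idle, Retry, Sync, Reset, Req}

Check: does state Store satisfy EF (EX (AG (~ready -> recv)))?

No

Sat(~ready) = {Hold, Store}
Sat(~ready -> recv) = {Idle, Retry, Sync, Hold, Reset, Req}
AG (~ready -> recv): greatest fixpoint, start Z0 = {Idle, Retry, Sync, Hold, Reset, Req}, keep only states in Sat with every successor in Z. Z1 = {Idle, Retry, Sync, Hold, Reset}; Z2 = {Idle, Retry, Sync, Reset}; Z3 = {Idle, Sync, Reset}; fixed.
Sat(AG (~ready -> recv)) = {Idle, Sync, Reset}
Sat(EX (AG (~ready -> recv))) = {s : some successor in {Idle, Sync, Reset}} = {Idle, Sync, Hold, Reset, Req}
EF (EX (AG (~ready -> recv))): least fixpoint, start Z0 = {Idle, Sync, Hold, Reset, Req}, add states with some successor in Z. Z1 = {Idle, Retry, Sync, Hold, Reset, Req}; fixed.
Sat(EF (EX (AG (~ready -> recv)))) = {Idle, Retry, Sync, Hold, Reset, Req}
Store ∉ Sat(EF (EX (AG (~ready -> recv)))) = {Idle, Retry, Sync, Hold, Reset, Req}, so the formula does not hold at Store.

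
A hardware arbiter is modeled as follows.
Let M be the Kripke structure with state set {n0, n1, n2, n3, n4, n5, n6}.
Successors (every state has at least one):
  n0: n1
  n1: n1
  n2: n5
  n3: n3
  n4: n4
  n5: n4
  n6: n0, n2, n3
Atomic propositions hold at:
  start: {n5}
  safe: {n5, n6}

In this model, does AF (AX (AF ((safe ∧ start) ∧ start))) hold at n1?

Sat(safe ∧ start) = {n5}
Sat((safe ∧ start) ∧ start) = {n5}
AF ((safe ∧ start) ∧ start): least fixpoint, start Z0 = {n5}, add states with every successor in Z. Z1 = {n2, n5}; fixed.
Sat(AF ((safe ∧ start) ∧ start)) = {n2, n5}
Sat(AX (AF ((safe ∧ start) ∧ start))) = {s : every successor in {n2, n5}} = {n2}
AF (AX (AF ((safe ∧ start) ∧ start))): least fixpoint, start Z0 = {n2}, add states with every successor in Z. Already a fixed point.
Sat(AF (AX (AF ((safe ∧ start) ∧ start)))) = {n2}
n1 ∉ Sat(AF (AX (AF ((safe ∧ start) ∧ start)))) = {n2}, so the formula does not hold at n1.

No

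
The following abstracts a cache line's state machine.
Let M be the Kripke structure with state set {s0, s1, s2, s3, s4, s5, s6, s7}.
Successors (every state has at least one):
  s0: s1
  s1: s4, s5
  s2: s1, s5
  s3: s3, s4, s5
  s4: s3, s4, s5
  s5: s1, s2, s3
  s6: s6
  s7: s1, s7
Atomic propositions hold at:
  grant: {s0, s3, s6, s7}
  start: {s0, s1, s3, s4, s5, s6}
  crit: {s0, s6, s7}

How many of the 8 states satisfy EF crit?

EF crit: least fixpoint, start Z0 = {s0, s6, s7}, add states with some successor in Z. Already a fixed point.
Sat(EF crit) = {s0, s6, s7}
|Sat(EF crit)| = |{s0, s6, s7}| = 3.

3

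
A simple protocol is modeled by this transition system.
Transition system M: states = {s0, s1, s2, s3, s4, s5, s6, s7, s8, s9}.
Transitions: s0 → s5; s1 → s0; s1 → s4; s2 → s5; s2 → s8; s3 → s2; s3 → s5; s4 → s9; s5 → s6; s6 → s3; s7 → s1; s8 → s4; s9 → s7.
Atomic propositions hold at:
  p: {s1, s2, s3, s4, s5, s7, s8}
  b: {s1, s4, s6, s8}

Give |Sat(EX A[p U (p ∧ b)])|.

Sat(p ∧ b) = {s1, s4, s8}
A[p U (p ∧ b)]: least fixpoint, start Z0 = Sat((p ∧ b)) = {s1, s4, s8}, add states in Sat(p) with every successor in Z. Z1 = {s1, s4, s7, s8}; fixed.
Sat(A[p U (p ∧ b)]) = {s1, s4, s7, s8}
Sat(EX A[p U (p ∧ b)]) = {s : some successor in {s1, s4, s7, s8}} = {s1, s2, s7, s8, s9}
|Sat(EX A[p U (p ∧ b)])| = |{s1, s2, s7, s8, s9}| = 5.

5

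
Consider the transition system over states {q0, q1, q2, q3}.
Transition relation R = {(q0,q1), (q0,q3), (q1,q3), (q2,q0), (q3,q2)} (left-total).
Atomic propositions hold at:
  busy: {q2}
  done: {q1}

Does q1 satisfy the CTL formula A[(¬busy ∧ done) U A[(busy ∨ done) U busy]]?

No

Sat(¬busy) = {q0, q1, q3}
Sat(¬busy ∧ done) = {q1}
Sat(busy ∨ done) = {q1, q2}
A[(busy ∨ done) U busy]: least fixpoint, start Z0 = Sat(busy) = {q2}, add states in Sat(busy ∨ done) with every successor in Z. Already a fixed point.
Sat(A[(busy ∨ done) U busy]) = {q2}
A[(¬busy ∧ done) U A[(busy ∨ done) U busy]]: least fixpoint, start Z0 = Sat(A[(busy ∨ done) U busy]) = {q2}, add states in Sat(¬busy ∧ done) with every successor in Z. Already a fixed point.
Sat(A[(¬busy ∧ done) U A[(busy ∨ done) U busy]]) = {q2}
q1 ∉ Sat(A[(¬busy ∧ done) U A[(busy ∨ done) U busy]]) = {q2}, so the formula does not hold at q1.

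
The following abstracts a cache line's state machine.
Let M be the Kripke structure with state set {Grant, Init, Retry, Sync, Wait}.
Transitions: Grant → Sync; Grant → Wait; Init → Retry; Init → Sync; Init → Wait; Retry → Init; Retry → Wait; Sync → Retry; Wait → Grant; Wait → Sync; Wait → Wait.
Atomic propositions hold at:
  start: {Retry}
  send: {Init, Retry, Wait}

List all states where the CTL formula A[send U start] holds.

A[send U start]: least fixpoint, start Z0 = Sat(start) = {Retry}, add states in Sat(send) with every successor in Z. Already a fixed point.
Sat(A[send U start]) = {Retry}

{Retry}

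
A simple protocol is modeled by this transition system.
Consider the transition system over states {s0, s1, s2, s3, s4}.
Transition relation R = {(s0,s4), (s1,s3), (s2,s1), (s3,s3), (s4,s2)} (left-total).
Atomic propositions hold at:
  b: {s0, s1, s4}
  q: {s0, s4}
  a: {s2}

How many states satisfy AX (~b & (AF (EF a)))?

1

Sat(~b) = {s2, s3}
EF a: least fixpoint, start Z0 = {s2}, add states with some successor in Z. Z1 = {s2, s4}; Z2 = {s0, s2, s4}; fixed.
Sat(EF a) = {s0, s2, s4}
AF (EF a): least fixpoint, start Z0 = {s0, s2, s4}, add states with every successor in Z. Already a fixed point.
Sat(AF (EF a)) = {s0, s2, s4}
Sat(~b & (AF (EF a))) = {s2}
Sat(AX (~b & (AF (EF a)))) = {s : every successor in {s2}} = {s4}
|Sat(AX (~b & (AF (EF a))))| = |{s4}| = 1.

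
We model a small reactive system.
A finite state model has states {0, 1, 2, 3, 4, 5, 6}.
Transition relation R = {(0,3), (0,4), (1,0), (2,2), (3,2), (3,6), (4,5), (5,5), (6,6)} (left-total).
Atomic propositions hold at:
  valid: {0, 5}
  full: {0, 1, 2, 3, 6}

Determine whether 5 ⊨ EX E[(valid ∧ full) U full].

Sat(valid ∧ full) = {0}
E[(valid ∧ full) U full]: least fixpoint, start Z0 = Sat(full) = {0, 1, 2, 3, 6}, add states in Sat(valid ∧ full) with some successor in Z. Already a fixed point.
Sat(E[(valid ∧ full) U full]) = {0, 1, 2, 3, 6}
Sat(EX E[(valid ∧ full) U full]) = {s : some successor in {0, 1, 2, 3, 6}} = {0, 1, 2, 3, 6}
5 ∉ Sat(EX E[(valid ∧ full) U full]) = {0, 1, 2, 3, 6}, so the formula does not hold at 5.

No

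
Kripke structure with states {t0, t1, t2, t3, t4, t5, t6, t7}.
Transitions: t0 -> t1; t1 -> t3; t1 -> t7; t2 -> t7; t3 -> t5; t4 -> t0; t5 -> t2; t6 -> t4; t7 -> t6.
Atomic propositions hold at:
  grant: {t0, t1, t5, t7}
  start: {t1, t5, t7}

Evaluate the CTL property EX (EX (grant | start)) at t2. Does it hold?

Sat(grant | start) = {t0, t1, t5, t7}
Sat(EX (grant | start)) = {s : some successor in {t0, t1, t5, t7}} = {t0, t1, t2, t3, t4}
Sat(EX (EX (grant | start))) = {s : some successor in {t0, t1, t2, t3, t4}} = {t0, t1, t4, t5, t6}
t2 ∉ Sat(EX (EX (grant | start))) = {t0, t1, t4, t5, t6}, so the formula does not hold at t2.

No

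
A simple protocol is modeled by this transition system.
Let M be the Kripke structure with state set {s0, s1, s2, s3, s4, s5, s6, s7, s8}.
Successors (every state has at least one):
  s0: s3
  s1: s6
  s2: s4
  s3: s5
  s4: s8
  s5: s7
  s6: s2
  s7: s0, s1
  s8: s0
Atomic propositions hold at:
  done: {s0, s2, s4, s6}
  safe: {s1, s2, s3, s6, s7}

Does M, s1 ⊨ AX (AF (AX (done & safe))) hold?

Sat(done & safe) = {s2, s6}
Sat(AX (done & safe)) = {s : every successor in {s2, s6}} = {s1, s6}
AF (AX (done & safe)): least fixpoint, start Z0 = {s1, s6}, add states with every successor in Z. Already a fixed point.
Sat(AF (AX (done & safe))) = {s1, s6}
Sat(AX (AF (AX (done & safe)))) = {s : every successor in {s1, s6}} = {s1}
s1 ∈ Sat(AX (AF (AX (done & safe)))) = {s1}, so the formula holds at s1.

Yes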